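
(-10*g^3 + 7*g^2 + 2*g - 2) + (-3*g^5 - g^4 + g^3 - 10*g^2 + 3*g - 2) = -3*g^5 - g^4 - 9*g^3 - 3*g^2 + 5*g - 4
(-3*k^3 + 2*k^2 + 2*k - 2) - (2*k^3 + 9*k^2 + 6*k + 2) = -5*k^3 - 7*k^2 - 4*k - 4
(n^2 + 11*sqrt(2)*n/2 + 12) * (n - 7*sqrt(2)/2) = n^3 + 2*sqrt(2)*n^2 - 53*n/2 - 42*sqrt(2)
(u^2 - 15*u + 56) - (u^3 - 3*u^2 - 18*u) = -u^3 + 4*u^2 + 3*u + 56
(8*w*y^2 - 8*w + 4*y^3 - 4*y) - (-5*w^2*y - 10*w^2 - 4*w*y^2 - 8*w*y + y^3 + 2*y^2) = 5*w^2*y + 10*w^2 + 12*w*y^2 + 8*w*y - 8*w + 3*y^3 - 2*y^2 - 4*y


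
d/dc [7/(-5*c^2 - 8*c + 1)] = 14*(5*c + 4)/(5*c^2 + 8*c - 1)^2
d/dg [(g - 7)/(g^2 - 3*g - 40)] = (g^2 - 3*g - (g - 7)*(2*g - 3) - 40)/(-g^2 + 3*g + 40)^2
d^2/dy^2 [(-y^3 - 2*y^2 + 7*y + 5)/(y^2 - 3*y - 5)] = 2*(-13*y^3 - 60*y^2 - 15*y - 85)/(y^6 - 9*y^5 + 12*y^4 + 63*y^3 - 60*y^2 - 225*y - 125)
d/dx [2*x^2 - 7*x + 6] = 4*x - 7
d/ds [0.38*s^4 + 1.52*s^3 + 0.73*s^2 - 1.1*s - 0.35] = 1.52*s^3 + 4.56*s^2 + 1.46*s - 1.1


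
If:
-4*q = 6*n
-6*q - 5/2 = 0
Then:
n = 5/18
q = -5/12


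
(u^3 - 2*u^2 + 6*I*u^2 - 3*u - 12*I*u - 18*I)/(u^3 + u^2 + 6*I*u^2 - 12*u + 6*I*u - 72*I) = (u + 1)/(u + 4)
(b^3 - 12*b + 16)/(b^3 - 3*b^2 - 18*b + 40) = (b - 2)/(b - 5)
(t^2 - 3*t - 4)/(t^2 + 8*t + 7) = (t - 4)/(t + 7)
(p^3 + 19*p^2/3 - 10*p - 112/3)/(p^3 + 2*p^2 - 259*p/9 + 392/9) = 3*(p + 2)/(3*p - 7)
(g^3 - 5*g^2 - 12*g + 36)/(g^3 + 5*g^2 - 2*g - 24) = (g - 6)/(g + 4)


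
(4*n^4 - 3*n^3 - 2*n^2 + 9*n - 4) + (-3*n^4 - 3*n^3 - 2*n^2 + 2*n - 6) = n^4 - 6*n^3 - 4*n^2 + 11*n - 10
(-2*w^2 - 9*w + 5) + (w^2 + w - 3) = -w^2 - 8*w + 2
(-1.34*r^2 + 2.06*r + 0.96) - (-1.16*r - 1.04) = -1.34*r^2 + 3.22*r + 2.0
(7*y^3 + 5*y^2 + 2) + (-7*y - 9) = 7*y^3 + 5*y^2 - 7*y - 7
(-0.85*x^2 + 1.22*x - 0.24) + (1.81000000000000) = -0.85*x^2 + 1.22*x + 1.57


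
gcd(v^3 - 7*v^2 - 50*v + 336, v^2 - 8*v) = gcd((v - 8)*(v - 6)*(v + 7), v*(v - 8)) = v - 8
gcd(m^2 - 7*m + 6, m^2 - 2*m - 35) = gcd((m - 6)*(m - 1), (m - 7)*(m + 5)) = 1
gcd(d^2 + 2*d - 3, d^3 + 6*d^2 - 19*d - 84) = d + 3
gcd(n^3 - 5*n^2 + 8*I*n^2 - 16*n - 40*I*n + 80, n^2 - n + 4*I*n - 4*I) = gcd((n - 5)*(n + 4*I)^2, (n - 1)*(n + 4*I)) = n + 4*I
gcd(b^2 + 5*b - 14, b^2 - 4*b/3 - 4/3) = b - 2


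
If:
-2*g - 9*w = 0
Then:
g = -9*w/2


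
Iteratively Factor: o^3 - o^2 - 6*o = (o)*(o^2 - o - 6) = o*(o + 2)*(o - 3)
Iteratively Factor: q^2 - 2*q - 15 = (q - 5)*(q + 3)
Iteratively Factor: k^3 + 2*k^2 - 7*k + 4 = (k - 1)*(k^2 + 3*k - 4) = (k - 1)*(k + 4)*(k - 1)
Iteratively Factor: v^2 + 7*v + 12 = (v + 3)*(v + 4)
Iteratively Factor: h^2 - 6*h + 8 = (h - 2)*(h - 4)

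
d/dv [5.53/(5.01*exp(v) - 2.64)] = -27.7053*exp(v)/(5.01*exp(v) - 2.64)^2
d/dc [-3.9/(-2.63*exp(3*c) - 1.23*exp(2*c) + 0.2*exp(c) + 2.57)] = (-30.771*exp(2*c) - 9.594*exp(c) + 0.78)*exp(c)/(2.63*exp(3*c) + 1.23*exp(2*c) - 0.2*exp(c) - 2.57)^2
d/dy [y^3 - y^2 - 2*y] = 3*y^2 - 2*y - 2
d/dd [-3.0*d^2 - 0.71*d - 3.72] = -6.0*d - 0.71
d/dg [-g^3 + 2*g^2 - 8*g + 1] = -3*g^2 + 4*g - 8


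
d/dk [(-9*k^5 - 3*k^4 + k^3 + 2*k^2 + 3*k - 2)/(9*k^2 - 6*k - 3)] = (-81*k^6 + 54*k^5 + 66*k^4 + 8*k^3 - 16*k^2 + 8*k - 7)/(3*(9*k^4 - 12*k^3 - 2*k^2 + 4*k + 1))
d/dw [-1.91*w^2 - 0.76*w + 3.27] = -3.82*w - 0.76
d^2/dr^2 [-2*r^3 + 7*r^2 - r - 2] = 14 - 12*r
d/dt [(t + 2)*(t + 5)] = 2*t + 7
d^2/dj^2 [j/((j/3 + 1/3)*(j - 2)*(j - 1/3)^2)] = 108*(27*j^5 - 42*j^4 - 10*j^3 + 9*j^2 + 33*j + 11)/(81*j^10 - 351*j^9 + 135*j^8 + 1041*j^7 - 827*j^6 - 993*j^5 + 837*j^4 + 155*j^3 - 282*j^2 + 84*j - 8)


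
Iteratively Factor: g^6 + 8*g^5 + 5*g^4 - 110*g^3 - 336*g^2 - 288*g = (g + 4)*(g^5 + 4*g^4 - 11*g^3 - 66*g^2 - 72*g) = (g + 3)*(g + 4)*(g^4 + g^3 - 14*g^2 - 24*g) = (g + 3)^2*(g + 4)*(g^3 - 2*g^2 - 8*g) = (g - 4)*(g + 3)^2*(g + 4)*(g^2 + 2*g) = (g - 4)*(g + 2)*(g + 3)^2*(g + 4)*(g)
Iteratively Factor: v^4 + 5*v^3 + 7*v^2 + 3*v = (v + 1)*(v^3 + 4*v^2 + 3*v) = v*(v + 1)*(v^2 + 4*v + 3) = v*(v + 1)*(v + 3)*(v + 1)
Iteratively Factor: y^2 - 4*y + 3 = (y - 1)*(y - 3)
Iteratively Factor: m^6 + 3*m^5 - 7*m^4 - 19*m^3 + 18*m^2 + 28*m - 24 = (m + 2)*(m^5 + m^4 - 9*m^3 - m^2 + 20*m - 12) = (m + 2)^2*(m^4 - m^3 - 7*m^2 + 13*m - 6) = (m - 2)*(m + 2)^2*(m^3 + m^2 - 5*m + 3) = (m - 2)*(m + 2)^2*(m + 3)*(m^2 - 2*m + 1) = (m - 2)*(m - 1)*(m + 2)^2*(m + 3)*(m - 1)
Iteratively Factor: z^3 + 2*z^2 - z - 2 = (z + 2)*(z^2 - 1) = (z - 1)*(z + 2)*(z + 1)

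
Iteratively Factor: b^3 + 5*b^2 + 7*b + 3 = (b + 1)*(b^2 + 4*b + 3) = (b + 1)^2*(b + 3)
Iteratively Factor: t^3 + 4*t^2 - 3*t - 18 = (t + 3)*(t^2 + t - 6) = (t + 3)^2*(t - 2)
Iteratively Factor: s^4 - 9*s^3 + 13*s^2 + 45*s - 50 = (s + 2)*(s^3 - 11*s^2 + 35*s - 25) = (s - 5)*(s + 2)*(s^2 - 6*s + 5) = (s - 5)^2*(s + 2)*(s - 1)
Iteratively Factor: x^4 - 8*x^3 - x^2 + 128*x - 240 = (x + 4)*(x^3 - 12*x^2 + 47*x - 60) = (x - 4)*(x + 4)*(x^2 - 8*x + 15) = (x - 4)*(x - 3)*(x + 4)*(x - 5)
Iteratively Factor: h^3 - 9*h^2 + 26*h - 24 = (h - 2)*(h^2 - 7*h + 12) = (h - 3)*(h - 2)*(h - 4)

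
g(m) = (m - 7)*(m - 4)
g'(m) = 2*m - 11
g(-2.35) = 59.37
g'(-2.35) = -15.70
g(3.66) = 1.14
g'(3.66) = -3.68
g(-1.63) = 48.59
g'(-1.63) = -14.26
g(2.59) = 6.22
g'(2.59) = -5.82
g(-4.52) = 98.15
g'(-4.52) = -20.04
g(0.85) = 19.37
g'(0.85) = -9.30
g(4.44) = -1.13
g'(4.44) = -2.12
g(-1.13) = 41.71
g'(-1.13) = -13.26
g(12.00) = 40.00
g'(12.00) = 13.00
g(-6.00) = 130.00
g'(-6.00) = -23.00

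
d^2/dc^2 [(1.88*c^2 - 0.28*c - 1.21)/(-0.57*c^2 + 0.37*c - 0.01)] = (-0.61104*c^3 + 2.42307*c^2 - 1.54071*c + 0.3192)/(0.185193*c^6 - 0.360639*c^5 + 0.243846*c^4 - 0.063307*c^3 + 0.004278*c^2 - 0.000111*c + 1.0e-6)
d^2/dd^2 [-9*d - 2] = 0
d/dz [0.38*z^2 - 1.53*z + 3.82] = 0.76*z - 1.53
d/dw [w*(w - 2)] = 2*w - 2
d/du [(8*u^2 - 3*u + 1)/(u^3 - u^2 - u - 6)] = ((3 - 16*u)*(-u^3 + u^2 + u + 6) + (-3*u^2 + 2*u + 1)*(8*u^2 - 3*u + 1))/(-u^3 + u^2 + u + 6)^2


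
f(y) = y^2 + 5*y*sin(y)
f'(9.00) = -20.94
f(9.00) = 99.55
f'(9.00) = -20.94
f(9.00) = 99.55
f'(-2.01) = -4.27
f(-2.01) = 13.14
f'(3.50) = -11.14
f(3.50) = 6.11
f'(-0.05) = -0.60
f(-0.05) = 0.01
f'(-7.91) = -18.60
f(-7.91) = 102.06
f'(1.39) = 8.95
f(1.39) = 8.77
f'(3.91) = -9.71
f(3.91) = 1.70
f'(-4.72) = -4.62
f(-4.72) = -1.32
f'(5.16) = 16.98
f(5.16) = 3.37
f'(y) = 5*y*cos(y) + 2*y + 5*sin(y)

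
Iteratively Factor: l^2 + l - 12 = (l + 4)*(l - 3)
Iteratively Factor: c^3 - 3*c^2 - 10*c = (c + 2)*(c^2 - 5*c) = c*(c + 2)*(c - 5)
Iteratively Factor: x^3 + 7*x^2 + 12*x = (x + 4)*(x^2 + 3*x) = (x + 3)*(x + 4)*(x)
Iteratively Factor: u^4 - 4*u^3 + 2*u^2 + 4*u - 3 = (u - 1)*(u^3 - 3*u^2 - u + 3) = (u - 3)*(u - 1)*(u^2 - 1) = (u - 3)*(u - 1)^2*(u + 1)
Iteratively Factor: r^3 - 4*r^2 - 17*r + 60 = (r - 3)*(r^2 - r - 20) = (r - 5)*(r - 3)*(r + 4)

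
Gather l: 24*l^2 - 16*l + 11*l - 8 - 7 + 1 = 24*l^2 - 5*l - 14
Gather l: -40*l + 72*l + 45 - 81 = 32*l - 36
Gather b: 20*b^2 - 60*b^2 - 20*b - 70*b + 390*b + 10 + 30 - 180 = -40*b^2 + 300*b - 140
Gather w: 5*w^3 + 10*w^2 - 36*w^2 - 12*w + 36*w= 5*w^3 - 26*w^2 + 24*w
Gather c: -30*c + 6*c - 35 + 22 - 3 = -24*c - 16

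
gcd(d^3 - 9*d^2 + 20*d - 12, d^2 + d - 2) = d - 1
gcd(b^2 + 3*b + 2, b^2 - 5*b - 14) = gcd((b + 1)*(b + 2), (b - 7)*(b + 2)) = b + 2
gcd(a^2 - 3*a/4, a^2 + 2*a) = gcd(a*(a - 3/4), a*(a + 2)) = a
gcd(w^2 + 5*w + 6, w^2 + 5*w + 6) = w^2 + 5*w + 6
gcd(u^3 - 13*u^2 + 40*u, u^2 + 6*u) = u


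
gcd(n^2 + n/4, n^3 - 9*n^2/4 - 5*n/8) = n^2 + n/4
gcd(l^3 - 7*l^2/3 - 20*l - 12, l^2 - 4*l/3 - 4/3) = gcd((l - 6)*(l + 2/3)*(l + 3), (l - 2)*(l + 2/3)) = l + 2/3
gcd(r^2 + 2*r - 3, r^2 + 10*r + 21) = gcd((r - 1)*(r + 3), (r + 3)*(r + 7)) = r + 3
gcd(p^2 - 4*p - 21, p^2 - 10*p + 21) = p - 7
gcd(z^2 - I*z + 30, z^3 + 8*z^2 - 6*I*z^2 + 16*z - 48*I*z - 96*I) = z - 6*I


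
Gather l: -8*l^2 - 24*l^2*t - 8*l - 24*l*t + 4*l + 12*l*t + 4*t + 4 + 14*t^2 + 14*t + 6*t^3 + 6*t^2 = l^2*(-24*t - 8) + l*(-12*t - 4) + 6*t^3 + 20*t^2 + 18*t + 4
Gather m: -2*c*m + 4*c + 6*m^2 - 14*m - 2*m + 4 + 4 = 4*c + 6*m^2 + m*(-2*c - 16) + 8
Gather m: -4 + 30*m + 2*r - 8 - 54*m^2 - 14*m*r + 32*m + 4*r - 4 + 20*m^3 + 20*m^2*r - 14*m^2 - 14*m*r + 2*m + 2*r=20*m^3 + m^2*(20*r - 68) + m*(64 - 28*r) + 8*r - 16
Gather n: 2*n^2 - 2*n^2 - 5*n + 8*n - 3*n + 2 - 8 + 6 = 0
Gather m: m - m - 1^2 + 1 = 0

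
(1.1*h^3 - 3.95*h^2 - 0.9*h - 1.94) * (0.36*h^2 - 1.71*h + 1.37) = 0.396*h^5 - 3.303*h^4 + 7.9375*h^3 - 4.5709*h^2 + 2.0844*h - 2.6578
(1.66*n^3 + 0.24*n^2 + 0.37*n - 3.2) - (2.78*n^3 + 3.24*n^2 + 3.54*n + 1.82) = -1.12*n^3 - 3.0*n^2 - 3.17*n - 5.02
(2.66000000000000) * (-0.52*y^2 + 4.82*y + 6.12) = -1.3832*y^2 + 12.8212*y + 16.2792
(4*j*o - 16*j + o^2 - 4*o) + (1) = 4*j*o - 16*j + o^2 - 4*o + 1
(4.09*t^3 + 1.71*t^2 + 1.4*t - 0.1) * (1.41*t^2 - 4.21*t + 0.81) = 5.7669*t^5 - 14.8078*t^4 - 1.9122*t^3 - 4.6499*t^2 + 1.555*t - 0.081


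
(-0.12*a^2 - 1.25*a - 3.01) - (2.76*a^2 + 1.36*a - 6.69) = -2.88*a^2 - 2.61*a + 3.68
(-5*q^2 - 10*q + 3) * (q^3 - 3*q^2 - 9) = -5*q^5 + 5*q^4 + 33*q^3 + 36*q^2 + 90*q - 27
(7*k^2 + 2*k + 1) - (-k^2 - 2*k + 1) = 8*k^2 + 4*k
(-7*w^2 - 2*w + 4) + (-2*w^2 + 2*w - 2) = 2 - 9*w^2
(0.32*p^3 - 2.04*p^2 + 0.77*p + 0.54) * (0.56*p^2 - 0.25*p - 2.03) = 0.1792*p^5 - 1.2224*p^4 + 0.2916*p^3 + 4.2511*p^2 - 1.6981*p - 1.0962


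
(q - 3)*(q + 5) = q^2 + 2*q - 15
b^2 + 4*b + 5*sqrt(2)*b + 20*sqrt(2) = (b + 4)*(b + 5*sqrt(2))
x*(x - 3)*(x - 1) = x^3 - 4*x^2 + 3*x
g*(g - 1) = g^2 - g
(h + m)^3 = h^3 + 3*h^2*m + 3*h*m^2 + m^3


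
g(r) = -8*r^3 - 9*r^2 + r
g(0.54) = -3.34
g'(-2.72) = -127.60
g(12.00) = -15108.00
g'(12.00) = -3671.00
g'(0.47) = -12.76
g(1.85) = -79.61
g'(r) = -24*r^2 - 18*r + 1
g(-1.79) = 15.26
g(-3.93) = 342.65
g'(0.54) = -15.72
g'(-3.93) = -298.94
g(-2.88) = 113.57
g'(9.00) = -2105.00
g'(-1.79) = -43.68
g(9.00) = -6552.00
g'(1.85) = -114.44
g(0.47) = -2.35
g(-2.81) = 103.63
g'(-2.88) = -146.23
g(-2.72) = 91.68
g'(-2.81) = -137.93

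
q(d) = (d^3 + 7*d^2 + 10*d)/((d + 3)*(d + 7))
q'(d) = (3*d^2 + 14*d + 10)/((d + 3)*(d + 7)) - (d^3 + 7*d^2 + 10*d)/((d + 3)*(d + 7)^2) - (d^3 + 7*d^2 + 10*d)/((d + 3)^2*(d + 7)) = (d^4 + 20*d^3 + 123*d^2 + 294*d + 210)/(d^4 + 20*d^3 + 142*d^2 + 420*d + 441)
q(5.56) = 4.13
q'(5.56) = 0.87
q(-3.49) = -4.57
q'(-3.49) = -6.67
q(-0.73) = -0.28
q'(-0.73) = 0.26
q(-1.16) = -0.35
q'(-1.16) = 0.04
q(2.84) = 1.88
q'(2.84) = 0.78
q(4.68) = 3.37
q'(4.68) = 0.85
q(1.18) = 0.68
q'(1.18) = 0.65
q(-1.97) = -0.03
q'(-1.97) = -1.11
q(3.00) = 2.00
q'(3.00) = 0.78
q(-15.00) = -20.31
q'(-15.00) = 0.72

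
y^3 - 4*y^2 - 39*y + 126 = (y - 7)*(y - 3)*(y + 6)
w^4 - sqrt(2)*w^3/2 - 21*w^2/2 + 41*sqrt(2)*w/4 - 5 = (w - 2*sqrt(2))*(w - sqrt(2)/2)^2*(w + 5*sqrt(2)/2)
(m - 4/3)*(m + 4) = m^2 + 8*m/3 - 16/3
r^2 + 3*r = r*(r + 3)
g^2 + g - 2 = (g - 1)*(g + 2)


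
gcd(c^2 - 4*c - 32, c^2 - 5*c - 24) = c - 8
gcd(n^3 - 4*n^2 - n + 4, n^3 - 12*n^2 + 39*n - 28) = n^2 - 5*n + 4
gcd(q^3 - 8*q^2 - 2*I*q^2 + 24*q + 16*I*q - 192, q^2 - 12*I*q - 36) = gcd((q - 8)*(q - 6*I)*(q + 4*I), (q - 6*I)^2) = q - 6*I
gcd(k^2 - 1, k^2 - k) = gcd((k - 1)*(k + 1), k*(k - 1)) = k - 1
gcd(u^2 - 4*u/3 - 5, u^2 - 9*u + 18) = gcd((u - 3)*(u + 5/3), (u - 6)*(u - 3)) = u - 3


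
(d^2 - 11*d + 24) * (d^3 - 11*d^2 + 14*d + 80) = d^5 - 22*d^4 + 159*d^3 - 338*d^2 - 544*d + 1920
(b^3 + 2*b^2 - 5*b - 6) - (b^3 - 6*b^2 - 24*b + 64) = 8*b^2 + 19*b - 70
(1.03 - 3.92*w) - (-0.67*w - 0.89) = 1.92 - 3.25*w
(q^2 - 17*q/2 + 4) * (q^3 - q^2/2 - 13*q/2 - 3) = q^5 - 9*q^4 + 7*q^3/4 + 201*q^2/4 - q/2 - 12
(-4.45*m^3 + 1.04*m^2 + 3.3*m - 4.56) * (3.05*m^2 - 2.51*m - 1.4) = -13.5725*m^5 + 14.3415*m^4 + 13.6846*m^3 - 23.647*m^2 + 6.8256*m + 6.384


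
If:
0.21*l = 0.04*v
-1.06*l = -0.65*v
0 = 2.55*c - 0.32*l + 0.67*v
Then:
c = 0.00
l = 0.00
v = 0.00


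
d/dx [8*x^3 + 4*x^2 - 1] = 8*x*(3*x + 1)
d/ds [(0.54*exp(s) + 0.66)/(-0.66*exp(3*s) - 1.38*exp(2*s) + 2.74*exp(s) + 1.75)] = (0.7128*exp(3*s) + 2.052*exp(2*s) + 1.8216*exp(s) - 0.8634)*exp(s)/(0.4356*exp(6*s) + 1.8216*exp(5*s) - 1.7124*exp(4*s) - 9.8724*exp(3*s) + 2.6776*exp(2*s) + 9.59*exp(s) + 3.0625)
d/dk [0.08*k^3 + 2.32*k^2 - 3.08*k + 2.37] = 0.24*k^2 + 4.64*k - 3.08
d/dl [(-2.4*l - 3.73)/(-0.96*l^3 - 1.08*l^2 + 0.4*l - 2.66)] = (-4.608*l^3 - 13.3344*l^2 - 8.0568*l + 7.876)/(0.9216*l^6 + 2.0736*l^5 + 0.3984*l^4 + 4.2432*l^3 + 5.9056*l^2 - 2.128*l + 7.0756)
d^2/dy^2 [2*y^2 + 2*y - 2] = 4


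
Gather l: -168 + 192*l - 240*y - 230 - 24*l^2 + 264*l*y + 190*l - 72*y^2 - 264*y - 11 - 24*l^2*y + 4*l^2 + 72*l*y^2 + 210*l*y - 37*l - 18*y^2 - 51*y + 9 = l^2*(-24*y - 20) + l*(72*y^2 + 474*y + 345) - 90*y^2 - 555*y - 400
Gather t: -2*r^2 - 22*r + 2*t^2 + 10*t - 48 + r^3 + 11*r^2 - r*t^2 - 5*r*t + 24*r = r^3 + 9*r^2 + 2*r + t^2*(2 - r) + t*(10 - 5*r) - 48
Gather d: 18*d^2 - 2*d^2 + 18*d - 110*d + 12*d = 16*d^2 - 80*d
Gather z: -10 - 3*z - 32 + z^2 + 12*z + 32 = z^2 + 9*z - 10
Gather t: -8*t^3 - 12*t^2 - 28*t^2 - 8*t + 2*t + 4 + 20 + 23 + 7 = -8*t^3 - 40*t^2 - 6*t + 54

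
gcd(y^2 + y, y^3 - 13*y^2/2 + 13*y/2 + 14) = y + 1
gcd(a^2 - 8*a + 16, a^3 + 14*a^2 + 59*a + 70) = 1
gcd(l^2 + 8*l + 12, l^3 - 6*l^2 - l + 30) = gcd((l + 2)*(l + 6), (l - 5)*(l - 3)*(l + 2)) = l + 2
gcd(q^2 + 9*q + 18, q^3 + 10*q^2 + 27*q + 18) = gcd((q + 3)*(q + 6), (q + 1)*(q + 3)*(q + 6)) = q^2 + 9*q + 18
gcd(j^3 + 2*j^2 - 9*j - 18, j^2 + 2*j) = j + 2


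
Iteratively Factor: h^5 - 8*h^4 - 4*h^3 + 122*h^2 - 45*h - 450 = (h + 3)*(h^4 - 11*h^3 + 29*h^2 + 35*h - 150) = (h - 3)*(h + 3)*(h^3 - 8*h^2 + 5*h + 50) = (h - 5)*(h - 3)*(h + 3)*(h^2 - 3*h - 10) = (h - 5)^2*(h - 3)*(h + 3)*(h + 2)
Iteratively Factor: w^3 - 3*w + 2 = (w - 1)*(w^2 + w - 2) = (w - 1)*(w + 2)*(w - 1)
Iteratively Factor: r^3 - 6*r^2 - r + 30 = (r + 2)*(r^2 - 8*r + 15) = (r - 5)*(r + 2)*(r - 3)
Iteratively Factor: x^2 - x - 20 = (x + 4)*(x - 5)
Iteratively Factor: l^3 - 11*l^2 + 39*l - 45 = (l - 5)*(l^2 - 6*l + 9) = (l - 5)*(l - 3)*(l - 3)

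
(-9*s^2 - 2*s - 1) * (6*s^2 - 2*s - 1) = -54*s^4 + 6*s^3 + 7*s^2 + 4*s + 1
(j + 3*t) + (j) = 2*j + 3*t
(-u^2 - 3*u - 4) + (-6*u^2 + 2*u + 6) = -7*u^2 - u + 2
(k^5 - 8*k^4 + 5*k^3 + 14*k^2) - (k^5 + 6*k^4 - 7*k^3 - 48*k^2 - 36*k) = -14*k^4 + 12*k^3 + 62*k^2 + 36*k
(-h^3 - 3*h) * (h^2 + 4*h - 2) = -h^5 - 4*h^4 - h^3 - 12*h^2 + 6*h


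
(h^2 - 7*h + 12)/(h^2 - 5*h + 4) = (h - 3)/(h - 1)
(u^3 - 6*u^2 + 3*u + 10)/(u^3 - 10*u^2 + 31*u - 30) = (u + 1)/(u - 3)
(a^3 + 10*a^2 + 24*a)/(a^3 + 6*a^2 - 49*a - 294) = a*(a + 4)/(a^2 - 49)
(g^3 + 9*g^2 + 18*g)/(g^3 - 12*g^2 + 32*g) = (g^2 + 9*g + 18)/(g^2 - 12*g + 32)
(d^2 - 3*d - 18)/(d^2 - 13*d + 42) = (d + 3)/(d - 7)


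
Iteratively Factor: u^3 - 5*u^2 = (u)*(u^2 - 5*u) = u^2*(u - 5)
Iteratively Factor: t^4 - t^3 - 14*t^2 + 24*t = (t - 3)*(t^3 + 2*t^2 - 8*t) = t*(t - 3)*(t^2 + 2*t - 8) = t*(t - 3)*(t - 2)*(t + 4)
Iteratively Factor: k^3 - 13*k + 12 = (k + 4)*(k^2 - 4*k + 3) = (k - 1)*(k + 4)*(k - 3)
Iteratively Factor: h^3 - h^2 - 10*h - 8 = (h + 1)*(h^2 - 2*h - 8) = (h + 1)*(h + 2)*(h - 4)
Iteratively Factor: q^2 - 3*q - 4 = (q - 4)*(q + 1)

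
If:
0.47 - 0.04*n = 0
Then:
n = 11.75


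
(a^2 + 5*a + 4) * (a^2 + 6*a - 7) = a^4 + 11*a^3 + 27*a^2 - 11*a - 28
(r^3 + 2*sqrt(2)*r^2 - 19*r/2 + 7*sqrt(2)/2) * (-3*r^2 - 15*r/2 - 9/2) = -3*r^5 - 6*sqrt(2)*r^4 - 15*r^4/2 - 15*sqrt(2)*r^3 + 24*r^3 - 39*sqrt(2)*r^2/2 + 285*r^2/4 - 105*sqrt(2)*r/4 + 171*r/4 - 63*sqrt(2)/4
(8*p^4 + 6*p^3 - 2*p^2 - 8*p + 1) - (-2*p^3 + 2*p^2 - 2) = 8*p^4 + 8*p^3 - 4*p^2 - 8*p + 3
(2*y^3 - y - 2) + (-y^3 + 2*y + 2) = y^3 + y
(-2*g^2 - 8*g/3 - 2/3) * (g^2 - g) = -2*g^4 - 2*g^3/3 + 2*g^2 + 2*g/3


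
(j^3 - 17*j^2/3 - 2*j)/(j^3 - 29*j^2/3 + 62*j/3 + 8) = j/(j - 4)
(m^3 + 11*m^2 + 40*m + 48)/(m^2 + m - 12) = (m^2 + 7*m + 12)/(m - 3)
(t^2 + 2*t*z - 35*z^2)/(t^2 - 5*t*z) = (t + 7*z)/t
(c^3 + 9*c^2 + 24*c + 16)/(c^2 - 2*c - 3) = (c^2 + 8*c + 16)/(c - 3)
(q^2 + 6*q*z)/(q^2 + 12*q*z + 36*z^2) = q/(q + 6*z)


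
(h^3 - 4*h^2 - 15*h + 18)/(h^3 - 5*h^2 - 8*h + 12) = (h + 3)/(h + 2)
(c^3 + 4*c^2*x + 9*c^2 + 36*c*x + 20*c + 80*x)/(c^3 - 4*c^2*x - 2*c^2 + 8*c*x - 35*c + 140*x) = (-c^2 - 4*c*x - 4*c - 16*x)/(-c^2 + 4*c*x + 7*c - 28*x)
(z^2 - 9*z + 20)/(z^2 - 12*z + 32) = (z - 5)/(z - 8)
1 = 1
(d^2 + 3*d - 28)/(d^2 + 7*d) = (d - 4)/d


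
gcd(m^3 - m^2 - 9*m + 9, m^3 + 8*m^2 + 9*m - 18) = m^2 + 2*m - 3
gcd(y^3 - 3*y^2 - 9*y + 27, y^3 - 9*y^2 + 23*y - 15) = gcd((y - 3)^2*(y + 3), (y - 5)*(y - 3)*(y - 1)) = y - 3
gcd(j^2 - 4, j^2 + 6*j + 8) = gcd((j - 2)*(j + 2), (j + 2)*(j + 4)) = j + 2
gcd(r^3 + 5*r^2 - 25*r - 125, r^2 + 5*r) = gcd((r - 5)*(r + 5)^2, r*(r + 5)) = r + 5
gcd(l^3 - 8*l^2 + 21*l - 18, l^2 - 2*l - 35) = 1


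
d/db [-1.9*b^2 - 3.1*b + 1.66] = -3.8*b - 3.1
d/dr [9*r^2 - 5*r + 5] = 18*r - 5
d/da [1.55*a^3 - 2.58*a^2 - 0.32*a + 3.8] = 4.65*a^2 - 5.16*a - 0.32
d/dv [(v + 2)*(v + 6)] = 2*v + 8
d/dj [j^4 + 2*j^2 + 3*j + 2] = 4*j^3 + 4*j + 3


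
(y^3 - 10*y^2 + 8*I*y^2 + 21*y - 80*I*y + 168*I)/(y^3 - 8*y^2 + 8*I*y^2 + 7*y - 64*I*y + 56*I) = (y - 3)/(y - 1)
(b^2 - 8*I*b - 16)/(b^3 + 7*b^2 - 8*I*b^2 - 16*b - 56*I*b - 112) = 1/(b + 7)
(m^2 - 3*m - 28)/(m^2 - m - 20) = (m - 7)/(m - 5)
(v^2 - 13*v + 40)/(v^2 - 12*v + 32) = (v - 5)/(v - 4)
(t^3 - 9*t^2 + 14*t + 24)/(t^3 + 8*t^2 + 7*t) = (t^2 - 10*t + 24)/(t*(t + 7))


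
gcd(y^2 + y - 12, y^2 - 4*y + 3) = y - 3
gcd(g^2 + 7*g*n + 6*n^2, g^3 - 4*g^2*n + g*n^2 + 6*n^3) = g + n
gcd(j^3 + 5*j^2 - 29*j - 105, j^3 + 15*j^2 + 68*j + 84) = j + 7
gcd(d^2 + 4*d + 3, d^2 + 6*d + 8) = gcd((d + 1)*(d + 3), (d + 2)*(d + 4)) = 1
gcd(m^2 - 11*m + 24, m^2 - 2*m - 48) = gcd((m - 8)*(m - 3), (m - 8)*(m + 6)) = m - 8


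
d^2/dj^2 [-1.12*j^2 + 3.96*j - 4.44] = -2.24000000000000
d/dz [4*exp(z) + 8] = 4*exp(z)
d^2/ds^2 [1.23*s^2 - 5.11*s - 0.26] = 2.46000000000000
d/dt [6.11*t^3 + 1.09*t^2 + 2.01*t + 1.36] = 18.33*t^2 + 2.18*t + 2.01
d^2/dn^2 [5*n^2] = 10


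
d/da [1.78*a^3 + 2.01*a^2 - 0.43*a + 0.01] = 5.34*a^2 + 4.02*a - 0.43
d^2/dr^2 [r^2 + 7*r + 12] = 2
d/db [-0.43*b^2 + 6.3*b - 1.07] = 6.3 - 0.86*b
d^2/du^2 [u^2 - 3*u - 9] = 2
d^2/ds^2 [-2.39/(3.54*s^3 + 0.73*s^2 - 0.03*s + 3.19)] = ((50.7636*s + 3.4894)*(3.54*s^3 + 0.73*s^2 - 0.03*s + 3.19) - 2.39*(10.62*s^2 + 1.46*s - 0.03)*(21.24*s^2 + 2.92*s - 0.06))/(3.54*s^3 + 0.73*s^2 - 0.03*s + 3.19)^3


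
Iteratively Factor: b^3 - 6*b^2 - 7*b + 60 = (b + 3)*(b^2 - 9*b + 20) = (b - 4)*(b + 3)*(b - 5)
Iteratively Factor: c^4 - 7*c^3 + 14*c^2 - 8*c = (c)*(c^3 - 7*c^2 + 14*c - 8) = c*(c - 1)*(c^2 - 6*c + 8) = c*(c - 2)*(c - 1)*(c - 4)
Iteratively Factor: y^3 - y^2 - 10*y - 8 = (y - 4)*(y^2 + 3*y + 2) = (y - 4)*(y + 1)*(y + 2)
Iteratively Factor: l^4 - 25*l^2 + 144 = (l + 3)*(l^3 - 3*l^2 - 16*l + 48) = (l - 3)*(l + 3)*(l^2 - 16) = (l - 3)*(l + 3)*(l + 4)*(l - 4)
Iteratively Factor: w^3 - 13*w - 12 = (w - 4)*(w^2 + 4*w + 3) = (w - 4)*(w + 1)*(w + 3)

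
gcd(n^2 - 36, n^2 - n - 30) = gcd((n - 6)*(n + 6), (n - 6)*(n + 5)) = n - 6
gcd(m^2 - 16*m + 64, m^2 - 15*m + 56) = m - 8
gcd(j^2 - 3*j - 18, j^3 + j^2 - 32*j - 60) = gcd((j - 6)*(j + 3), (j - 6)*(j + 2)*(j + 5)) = j - 6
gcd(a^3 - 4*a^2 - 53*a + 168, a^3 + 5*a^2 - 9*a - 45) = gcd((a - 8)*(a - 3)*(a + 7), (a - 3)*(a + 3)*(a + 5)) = a - 3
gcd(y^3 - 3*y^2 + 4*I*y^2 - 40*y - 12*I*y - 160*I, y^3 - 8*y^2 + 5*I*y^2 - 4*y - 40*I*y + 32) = y^2 + y*(-8 + 4*I) - 32*I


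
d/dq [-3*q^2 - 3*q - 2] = -6*q - 3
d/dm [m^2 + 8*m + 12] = 2*m + 8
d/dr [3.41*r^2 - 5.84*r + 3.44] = 6.82*r - 5.84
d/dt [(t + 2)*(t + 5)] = 2*t + 7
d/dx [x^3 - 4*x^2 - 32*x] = 3*x^2 - 8*x - 32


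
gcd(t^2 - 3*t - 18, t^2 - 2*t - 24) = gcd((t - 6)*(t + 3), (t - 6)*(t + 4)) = t - 6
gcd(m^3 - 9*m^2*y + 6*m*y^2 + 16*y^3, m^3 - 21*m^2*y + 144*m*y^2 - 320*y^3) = -m + 8*y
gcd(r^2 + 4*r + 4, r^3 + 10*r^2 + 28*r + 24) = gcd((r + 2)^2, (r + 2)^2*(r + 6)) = r^2 + 4*r + 4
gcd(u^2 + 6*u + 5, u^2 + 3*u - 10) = u + 5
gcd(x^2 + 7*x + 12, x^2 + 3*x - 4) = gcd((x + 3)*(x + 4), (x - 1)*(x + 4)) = x + 4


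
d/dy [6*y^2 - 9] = 12*y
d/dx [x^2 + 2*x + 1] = 2*x + 2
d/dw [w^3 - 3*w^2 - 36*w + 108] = 3*w^2 - 6*w - 36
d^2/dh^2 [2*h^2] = 4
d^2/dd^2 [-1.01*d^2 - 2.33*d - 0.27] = -2.02000000000000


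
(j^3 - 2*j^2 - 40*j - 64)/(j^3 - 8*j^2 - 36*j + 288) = (j^2 + 6*j + 8)/(j^2 - 36)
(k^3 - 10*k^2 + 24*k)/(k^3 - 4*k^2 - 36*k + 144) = k/(k + 6)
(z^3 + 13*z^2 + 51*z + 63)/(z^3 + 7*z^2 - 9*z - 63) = (z + 3)/(z - 3)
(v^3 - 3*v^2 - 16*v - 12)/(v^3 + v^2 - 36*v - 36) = (v + 2)/(v + 6)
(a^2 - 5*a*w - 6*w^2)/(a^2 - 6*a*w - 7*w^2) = (-a + 6*w)/(-a + 7*w)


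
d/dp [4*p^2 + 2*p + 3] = 8*p + 2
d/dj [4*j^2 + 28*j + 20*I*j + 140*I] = 8*j + 28 + 20*I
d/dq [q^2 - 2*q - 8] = 2*q - 2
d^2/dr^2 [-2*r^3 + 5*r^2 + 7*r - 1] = 10 - 12*r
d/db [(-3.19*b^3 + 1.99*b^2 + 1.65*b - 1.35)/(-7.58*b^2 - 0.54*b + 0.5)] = (24.1802*b^4 + 3.4452*b^3 + 6.6474*b^2 - 18.476*b + 0.0959999999999998)/(57.4564*b^4 + 8.1864*b^3 - 7.2884*b^2 - 0.54*b + 0.25)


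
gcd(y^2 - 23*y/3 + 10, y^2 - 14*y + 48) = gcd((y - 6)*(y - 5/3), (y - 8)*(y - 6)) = y - 6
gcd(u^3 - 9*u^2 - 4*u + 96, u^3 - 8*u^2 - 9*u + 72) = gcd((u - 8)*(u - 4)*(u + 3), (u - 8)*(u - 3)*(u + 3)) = u^2 - 5*u - 24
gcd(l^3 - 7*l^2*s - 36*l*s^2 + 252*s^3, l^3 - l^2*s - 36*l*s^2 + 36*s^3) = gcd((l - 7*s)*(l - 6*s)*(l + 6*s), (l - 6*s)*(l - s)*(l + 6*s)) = -l^2 + 36*s^2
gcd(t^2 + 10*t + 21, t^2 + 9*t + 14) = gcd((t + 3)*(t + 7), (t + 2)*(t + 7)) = t + 7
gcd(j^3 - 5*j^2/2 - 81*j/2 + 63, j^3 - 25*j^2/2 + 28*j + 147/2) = j - 7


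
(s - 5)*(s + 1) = s^2 - 4*s - 5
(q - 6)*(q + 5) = q^2 - q - 30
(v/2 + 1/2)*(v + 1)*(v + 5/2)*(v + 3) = v^4/2 + 15*v^3/4 + 39*v^2/4 + 41*v/4 + 15/4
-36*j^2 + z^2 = (-6*j + z)*(6*j + z)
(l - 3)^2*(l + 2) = l^3 - 4*l^2 - 3*l + 18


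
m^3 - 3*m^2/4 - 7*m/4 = m*(m - 7/4)*(m + 1)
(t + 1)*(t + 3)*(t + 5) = t^3 + 9*t^2 + 23*t + 15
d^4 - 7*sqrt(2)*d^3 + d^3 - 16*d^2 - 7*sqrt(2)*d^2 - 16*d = d*(d + 1)*(d - 8*sqrt(2))*(d + sqrt(2))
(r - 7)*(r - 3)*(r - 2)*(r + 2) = r^4 - 10*r^3 + 17*r^2 + 40*r - 84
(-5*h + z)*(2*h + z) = -10*h^2 - 3*h*z + z^2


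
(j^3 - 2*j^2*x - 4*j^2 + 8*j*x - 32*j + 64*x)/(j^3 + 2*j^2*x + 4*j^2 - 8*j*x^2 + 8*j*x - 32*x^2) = (j - 8)/(j + 4*x)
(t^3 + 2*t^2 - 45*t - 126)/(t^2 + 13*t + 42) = (t^2 - 4*t - 21)/(t + 7)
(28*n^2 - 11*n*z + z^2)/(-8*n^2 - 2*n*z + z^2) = (-7*n + z)/(2*n + z)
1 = 1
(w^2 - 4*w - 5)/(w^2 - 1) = (w - 5)/(w - 1)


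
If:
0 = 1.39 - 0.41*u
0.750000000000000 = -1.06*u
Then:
No Solution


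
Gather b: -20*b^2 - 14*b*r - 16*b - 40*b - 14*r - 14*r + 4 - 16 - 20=-20*b^2 + b*(-14*r - 56) - 28*r - 32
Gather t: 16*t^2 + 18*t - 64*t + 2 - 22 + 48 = 16*t^2 - 46*t + 28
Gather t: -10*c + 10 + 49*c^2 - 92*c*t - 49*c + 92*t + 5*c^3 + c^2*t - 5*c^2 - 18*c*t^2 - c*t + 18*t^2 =5*c^3 + 44*c^2 - 59*c + t^2*(18 - 18*c) + t*(c^2 - 93*c + 92) + 10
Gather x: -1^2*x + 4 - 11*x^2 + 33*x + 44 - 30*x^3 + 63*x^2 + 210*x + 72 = -30*x^3 + 52*x^2 + 242*x + 120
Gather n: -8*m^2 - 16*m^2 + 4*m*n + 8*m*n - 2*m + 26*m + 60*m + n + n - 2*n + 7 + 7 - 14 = -24*m^2 + 12*m*n + 84*m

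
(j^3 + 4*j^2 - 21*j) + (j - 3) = j^3 + 4*j^2 - 20*j - 3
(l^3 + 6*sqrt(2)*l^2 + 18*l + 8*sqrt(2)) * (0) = 0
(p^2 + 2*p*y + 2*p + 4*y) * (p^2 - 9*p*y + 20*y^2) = p^4 - 7*p^3*y + 2*p^3 + 2*p^2*y^2 - 14*p^2*y + 40*p*y^3 + 4*p*y^2 + 80*y^3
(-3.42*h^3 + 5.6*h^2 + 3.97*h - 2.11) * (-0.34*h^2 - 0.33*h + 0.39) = 1.1628*h^5 - 0.7754*h^4 - 4.5316*h^3 + 1.5913*h^2 + 2.2446*h - 0.8229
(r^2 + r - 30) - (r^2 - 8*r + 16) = 9*r - 46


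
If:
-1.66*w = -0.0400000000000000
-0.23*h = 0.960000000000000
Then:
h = -4.17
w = 0.02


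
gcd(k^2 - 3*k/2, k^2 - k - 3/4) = k - 3/2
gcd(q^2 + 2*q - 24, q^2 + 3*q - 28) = q - 4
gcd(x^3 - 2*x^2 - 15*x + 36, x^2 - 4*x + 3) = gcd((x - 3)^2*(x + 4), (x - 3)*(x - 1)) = x - 3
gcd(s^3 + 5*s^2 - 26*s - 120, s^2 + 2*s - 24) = s + 6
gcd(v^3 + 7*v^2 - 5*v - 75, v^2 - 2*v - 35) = v + 5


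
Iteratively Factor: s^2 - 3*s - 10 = (s + 2)*(s - 5)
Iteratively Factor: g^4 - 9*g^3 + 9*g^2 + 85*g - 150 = (g - 5)*(g^3 - 4*g^2 - 11*g + 30) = (g - 5)*(g - 2)*(g^2 - 2*g - 15) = (g - 5)^2*(g - 2)*(g + 3)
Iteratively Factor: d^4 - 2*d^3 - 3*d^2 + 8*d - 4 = (d - 1)*(d^3 - d^2 - 4*d + 4) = (d - 1)*(d + 2)*(d^2 - 3*d + 2) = (d - 1)^2*(d + 2)*(d - 2)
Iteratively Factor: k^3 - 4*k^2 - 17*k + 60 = (k - 3)*(k^2 - k - 20) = (k - 3)*(k + 4)*(k - 5)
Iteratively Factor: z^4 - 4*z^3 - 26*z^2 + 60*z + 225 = (z + 3)*(z^3 - 7*z^2 - 5*z + 75) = (z + 3)^2*(z^2 - 10*z + 25) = (z - 5)*(z + 3)^2*(z - 5)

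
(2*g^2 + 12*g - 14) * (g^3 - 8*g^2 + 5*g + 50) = 2*g^5 - 4*g^4 - 100*g^3 + 272*g^2 + 530*g - 700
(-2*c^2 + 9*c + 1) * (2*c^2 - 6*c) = -4*c^4 + 30*c^3 - 52*c^2 - 6*c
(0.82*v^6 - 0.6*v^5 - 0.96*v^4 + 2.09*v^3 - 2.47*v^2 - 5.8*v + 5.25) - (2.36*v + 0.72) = 0.82*v^6 - 0.6*v^5 - 0.96*v^4 + 2.09*v^3 - 2.47*v^2 - 8.16*v + 4.53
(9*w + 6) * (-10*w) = -90*w^2 - 60*w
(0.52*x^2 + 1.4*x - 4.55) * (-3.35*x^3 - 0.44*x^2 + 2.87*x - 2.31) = -1.742*x^5 - 4.9188*x^4 + 16.1189*x^3 + 4.8188*x^2 - 16.2925*x + 10.5105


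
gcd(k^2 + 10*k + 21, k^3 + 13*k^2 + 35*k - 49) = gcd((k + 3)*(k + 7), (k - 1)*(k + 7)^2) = k + 7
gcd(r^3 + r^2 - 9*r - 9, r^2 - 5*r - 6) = r + 1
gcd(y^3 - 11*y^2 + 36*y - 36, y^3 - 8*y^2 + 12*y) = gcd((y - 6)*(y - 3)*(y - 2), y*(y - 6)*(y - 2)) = y^2 - 8*y + 12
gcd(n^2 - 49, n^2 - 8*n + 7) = n - 7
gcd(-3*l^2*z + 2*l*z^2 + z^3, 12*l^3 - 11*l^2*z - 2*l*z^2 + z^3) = -3*l^2 + 2*l*z + z^2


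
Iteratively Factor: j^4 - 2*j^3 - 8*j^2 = (j - 4)*(j^3 + 2*j^2) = (j - 4)*(j + 2)*(j^2) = j*(j - 4)*(j + 2)*(j)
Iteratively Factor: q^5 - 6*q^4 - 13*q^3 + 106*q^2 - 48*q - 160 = (q - 5)*(q^4 - q^3 - 18*q^2 + 16*q + 32) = (q - 5)*(q + 4)*(q^3 - 5*q^2 + 2*q + 8) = (q - 5)*(q - 2)*(q + 4)*(q^2 - 3*q - 4) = (q - 5)*(q - 2)*(q + 1)*(q + 4)*(q - 4)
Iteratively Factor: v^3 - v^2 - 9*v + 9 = (v - 3)*(v^2 + 2*v - 3) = (v - 3)*(v - 1)*(v + 3)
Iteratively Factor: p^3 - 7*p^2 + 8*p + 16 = (p - 4)*(p^2 - 3*p - 4) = (p - 4)*(p + 1)*(p - 4)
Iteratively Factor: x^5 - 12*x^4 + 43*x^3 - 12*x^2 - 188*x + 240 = (x - 2)*(x^4 - 10*x^3 + 23*x^2 + 34*x - 120) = (x - 2)*(x + 2)*(x^3 - 12*x^2 + 47*x - 60) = (x - 5)*(x - 2)*(x + 2)*(x^2 - 7*x + 12) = (x - 5)*(x - 3)*(x - 2)*(x + 2)*(x - 4)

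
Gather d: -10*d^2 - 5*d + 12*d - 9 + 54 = -10*d^2 + 7*d + 45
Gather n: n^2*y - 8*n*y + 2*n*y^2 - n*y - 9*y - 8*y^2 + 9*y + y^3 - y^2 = n^2*y + n*(2*y^2 - 9*y) + y^3 - 9*y^2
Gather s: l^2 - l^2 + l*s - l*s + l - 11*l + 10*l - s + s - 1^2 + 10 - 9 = 0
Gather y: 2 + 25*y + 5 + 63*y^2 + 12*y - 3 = 63*y^2 + 37*y + 4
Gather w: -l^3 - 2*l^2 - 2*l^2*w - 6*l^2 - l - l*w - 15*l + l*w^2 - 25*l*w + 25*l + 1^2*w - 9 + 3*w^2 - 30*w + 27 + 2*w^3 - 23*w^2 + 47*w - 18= -l^3 - 8*l^2 + 9*l + 2*w^3 + w^2*(l - 20) + w*(-2*l^2 - 26*l + 18)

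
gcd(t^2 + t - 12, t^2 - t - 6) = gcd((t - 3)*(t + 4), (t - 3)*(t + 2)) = t - 3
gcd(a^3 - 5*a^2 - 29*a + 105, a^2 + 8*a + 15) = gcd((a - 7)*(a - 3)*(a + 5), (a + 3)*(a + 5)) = a + 5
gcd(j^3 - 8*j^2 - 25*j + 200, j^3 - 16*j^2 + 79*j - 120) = j^2 - 13*j + 40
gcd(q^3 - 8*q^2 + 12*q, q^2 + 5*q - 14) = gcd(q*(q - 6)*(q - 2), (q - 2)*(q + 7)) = q - 2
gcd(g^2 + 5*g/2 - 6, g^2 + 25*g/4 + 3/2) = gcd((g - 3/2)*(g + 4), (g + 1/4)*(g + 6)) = 1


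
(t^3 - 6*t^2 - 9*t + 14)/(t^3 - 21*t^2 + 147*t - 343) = (t^2 + t - 2)/(t^2 - 14*t + 49)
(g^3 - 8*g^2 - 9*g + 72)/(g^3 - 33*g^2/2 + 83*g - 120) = 2*(g^2 - 9)/(2*g^2 - 17*g + 30)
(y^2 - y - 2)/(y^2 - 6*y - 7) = (y - 2)/(y - 7)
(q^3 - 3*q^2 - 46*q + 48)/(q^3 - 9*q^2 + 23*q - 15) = (q^2 - 2*q - 48)/(q^2 - 8*q + 15)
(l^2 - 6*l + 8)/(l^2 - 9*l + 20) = (l - 2)/(l - 5)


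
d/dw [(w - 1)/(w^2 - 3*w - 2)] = (w^2 - 3*w - (w - 1)*(2*w - 3) - 2)/(-w^2 + 3*w + 2)^2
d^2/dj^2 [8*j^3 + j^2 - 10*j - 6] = 48*j + 2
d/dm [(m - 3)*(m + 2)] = 2*m - 1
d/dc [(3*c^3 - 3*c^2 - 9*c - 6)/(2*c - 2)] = 3*(2*c^3 - 4*c^2 + 2*c + 5)/(2*(c^2 - 2*c + 1))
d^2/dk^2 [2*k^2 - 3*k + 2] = 4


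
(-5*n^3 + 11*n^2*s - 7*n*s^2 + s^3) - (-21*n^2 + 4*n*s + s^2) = -5*n^3 + 11*n^2*s + 21*n^2 - 7*n*s^2 - 4*n*s + s^3 - s^2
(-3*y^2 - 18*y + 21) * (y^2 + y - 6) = -3*y^4 - 21*y^3 + 21*y^2 + 129*y - 126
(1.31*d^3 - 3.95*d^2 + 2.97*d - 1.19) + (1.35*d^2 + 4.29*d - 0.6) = 1.31*d^3 - 2.6*d^2 + 7.26*d - 1.79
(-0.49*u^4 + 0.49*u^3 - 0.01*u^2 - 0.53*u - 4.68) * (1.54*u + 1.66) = -0.7546*u^5 - 0.0587999999999999*u^4 + 0.798*u^3 - 0.8328*u^2 - 8.087*u - 7.7688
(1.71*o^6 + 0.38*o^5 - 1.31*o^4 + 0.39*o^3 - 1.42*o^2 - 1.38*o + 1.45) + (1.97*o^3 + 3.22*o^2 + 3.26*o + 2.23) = 1.71*o^6 + 0.38*o^5 - 1.31*o^4 + 2.36*o^3 + 1.8*o^2 + 1.88*o + 3.68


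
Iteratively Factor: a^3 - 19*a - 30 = (a + 2)*(a^2 - 2*a - 15) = (a + 2)*(a + 3)*(a - 5)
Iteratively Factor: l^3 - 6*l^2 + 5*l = (l - 5)*(l^2 - l) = (l - 5)*(l - 1)*(l)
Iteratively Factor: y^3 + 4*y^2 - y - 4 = (y + 1)*(y^2 + 3*y - 4) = (y + 1)*(y + 4)*(y - 1)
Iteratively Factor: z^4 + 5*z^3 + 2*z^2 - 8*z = (z + 4)*(z^3 + z^2 - 2*z) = (z + 2)*(z + 4)*(z^2 - z) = z*(z + 2)*(z + 4)*(z - 1)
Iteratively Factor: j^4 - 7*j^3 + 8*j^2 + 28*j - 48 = (j - 3)*(j^3 - 4*j^2 - 4*j + 16) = (j - 4)*(j - 3)*(j^2 - 4) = (j - 4)*(j - 3)*(j - 2)*(j + 2)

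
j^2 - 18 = (j - 3*sqrt(2))*(j + 3*sqrt(2))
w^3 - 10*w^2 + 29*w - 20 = (w - 5)*(w - 4)*(w - 1)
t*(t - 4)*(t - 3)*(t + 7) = t^4 - 37*t^2 + 84*t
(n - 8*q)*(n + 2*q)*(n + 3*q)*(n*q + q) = n^4*q - 3*n^3*q^2 + n^3*q - 34*n^2*q^3 - 3*n^2*q^2 - 48*n*q^4 - 34*n*q^3 - 48*q^4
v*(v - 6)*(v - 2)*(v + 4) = v^4 - 4*v^3 - 20*v^2 + 48*v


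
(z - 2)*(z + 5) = z^2 + 3*z - 10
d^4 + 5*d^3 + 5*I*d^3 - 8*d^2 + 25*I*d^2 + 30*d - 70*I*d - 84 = (d - 2)*(d + 7)*(d - I)*(d + 6*I)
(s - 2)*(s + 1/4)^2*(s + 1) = s^4 - s^3/2 - 39*s^2/16 - 17*s/16 - 1/8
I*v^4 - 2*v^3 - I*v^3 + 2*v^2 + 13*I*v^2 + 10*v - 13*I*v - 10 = (v - 1)*(v - 2*I)*(v + 5*I)*(I*v + 1)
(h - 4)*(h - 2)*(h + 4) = h^3 - 2*h^2 - 16*h + 32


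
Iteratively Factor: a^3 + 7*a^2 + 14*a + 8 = (a + 1)*(a^2 + 6*a + 8) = (a + 1)*(a + 2)*(a + 4)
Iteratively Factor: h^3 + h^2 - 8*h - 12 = (h + 2)*(h^2 - h - 6) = (h - 3)*(h + 2)*(h + 2)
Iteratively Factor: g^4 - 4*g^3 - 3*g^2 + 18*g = (g - 3)*(g^3 - g^2 - 6*g) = g*(g - 3)*(g^2 - g - 6) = g*(g - 3)^2*(g + 2)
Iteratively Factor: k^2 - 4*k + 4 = (k - 2)*(k - 2)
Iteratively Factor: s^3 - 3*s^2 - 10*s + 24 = (s + 3)*(s^2 - 6*s + 8) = (s - 2)*(s + 3)*(s - 4)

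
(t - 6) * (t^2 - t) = t^3 - 7*t^2 + 6*t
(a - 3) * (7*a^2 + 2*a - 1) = 7*a^3 - 19*a^2 - 7*a + 3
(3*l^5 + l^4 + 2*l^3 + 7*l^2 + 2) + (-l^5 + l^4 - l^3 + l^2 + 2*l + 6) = 2*l^5 + 2*l^4 + l^3 + 8*l^2 + 2*l + 8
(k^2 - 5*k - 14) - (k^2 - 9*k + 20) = 4*k - 34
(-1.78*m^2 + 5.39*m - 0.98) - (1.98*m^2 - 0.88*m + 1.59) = -3.76*m^2 + 6.27*m - 2.57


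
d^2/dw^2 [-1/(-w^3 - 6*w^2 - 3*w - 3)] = 6*(-(w + 2)*(w^3 + 6*w^2 + 3*w + 3) + 3*(w^2 + 4*w + 1)^2)/(w^3 + 6*w^2 + 3*w + 3)^3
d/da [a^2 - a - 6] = 2*a - 1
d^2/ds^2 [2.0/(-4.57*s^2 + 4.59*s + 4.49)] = (-83.5396*s^2 + 83.9052*s + 2.0*(9.14*s - 4.59)*(18.28*s - 9.18) + 82.0772)/(-4.57*s^2 + 4.59*s + 4.49)^3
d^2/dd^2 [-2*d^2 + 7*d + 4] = -4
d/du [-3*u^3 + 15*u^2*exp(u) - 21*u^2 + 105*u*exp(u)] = 15*u^2*exp(u) - 9*u^2 + 135*u*exp(u) - 42*u + 105*exp(u)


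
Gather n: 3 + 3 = 6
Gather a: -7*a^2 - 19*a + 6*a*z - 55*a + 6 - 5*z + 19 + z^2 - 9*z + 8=-7*a^2 + a*(6*z - 74) + z^2 - 14*z + 33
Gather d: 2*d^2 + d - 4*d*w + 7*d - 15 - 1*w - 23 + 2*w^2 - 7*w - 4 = 2*d^2 + d*(8 - 4*w) + 2*w^2 - 8*w - 42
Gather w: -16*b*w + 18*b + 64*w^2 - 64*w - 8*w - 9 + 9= 18*b + 64*w^2 + w*(-16*b - 72)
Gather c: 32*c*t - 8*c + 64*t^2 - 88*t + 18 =c*(32*t - 8) + 64*t^2 - 88*t + 18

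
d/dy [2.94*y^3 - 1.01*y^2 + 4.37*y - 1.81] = 8.82*y^2 - 2.02*y + 4.37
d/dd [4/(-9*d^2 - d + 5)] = 4*(18*d + 1)/(9*d^2 + d - 5)^2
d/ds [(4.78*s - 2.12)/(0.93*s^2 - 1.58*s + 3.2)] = (-4.4454*s^2 + 3.9432*s + 11.9464)/(0.8649*s^4 - 2.9388*s^3 + 8.4484*s^2 - 10.112*s + 10.24)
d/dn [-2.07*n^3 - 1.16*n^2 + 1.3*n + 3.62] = -6.21*n^2 - 2.32*n + 1.3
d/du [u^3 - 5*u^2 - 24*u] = 3*u^2 - 10*u - 24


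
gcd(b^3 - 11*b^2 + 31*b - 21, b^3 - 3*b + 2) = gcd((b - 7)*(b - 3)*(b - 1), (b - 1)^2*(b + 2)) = b - 1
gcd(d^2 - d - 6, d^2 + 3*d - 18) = d - 3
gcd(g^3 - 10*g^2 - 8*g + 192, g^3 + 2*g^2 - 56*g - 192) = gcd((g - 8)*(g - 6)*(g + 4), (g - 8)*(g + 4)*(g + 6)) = g^2 - 4*g - 32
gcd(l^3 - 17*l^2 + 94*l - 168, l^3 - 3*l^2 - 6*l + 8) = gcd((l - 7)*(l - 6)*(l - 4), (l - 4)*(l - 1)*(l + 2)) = l - 4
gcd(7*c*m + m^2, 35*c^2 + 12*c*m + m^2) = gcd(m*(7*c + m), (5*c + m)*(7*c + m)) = 7*c + m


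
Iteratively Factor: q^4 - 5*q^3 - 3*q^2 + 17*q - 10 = (q - 1)*(q^3 - 4*q^2 - 7*q + 10) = (q - 5)*(q - 1)*(q^2 + q - 2) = (q - 5)*(q - 1)^2*(q + 2)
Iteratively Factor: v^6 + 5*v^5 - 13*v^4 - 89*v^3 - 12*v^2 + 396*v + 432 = (v - 3)*(v^5 + 8*v^4 + 11*v^3 - 56*v^2 - 180*v - 144) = (v - 3)*(v + 2)*(v^4 + 6*v^3 - v^2 - 54*v - 72) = (v - 3)*(v + 2)^2*(v^3 + 4*v^2 - 9*v - 36) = (v - 3)^2*(v + 2)^2*(v^2 + 7*v + 12) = (v - 3)^2*(v + 2)^2*(v + 4)*(v + 3)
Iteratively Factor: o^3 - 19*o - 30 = (o + 2)*(o^2 - 2*o - 15) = (o - 5)*(o + 2)*(o + 3)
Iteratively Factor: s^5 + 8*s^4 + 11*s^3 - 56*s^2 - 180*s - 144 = (s - 3)*(s^4 + 11*s^3 + 44*s^2 + 76*s + 48) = (s - 3)*(s + 2)*(s^3 + 9*s^2 + 26*s + 24) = (s - 3)*(s + 2)*(s + 4)*(s^2 + 5*s + 6) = (s - 3)*(s + 2)^2*(s + 4)*(s + 3)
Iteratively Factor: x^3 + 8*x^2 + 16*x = (x + 4)*(x^2 + 4*x) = x*(x + 4)*(x + 4)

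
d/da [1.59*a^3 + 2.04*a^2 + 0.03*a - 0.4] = 4.77*a^2 + 4.08*a + 0.03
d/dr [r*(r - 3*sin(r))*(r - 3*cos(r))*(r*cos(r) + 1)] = -r^4*sin(r) + 4*r^3*cos(r) - 3*sqrt(2)*r^3*cos(2*r + pi/4) + 3*r^2*sin(r) - 9*sqrt(2)*r^2*sin(2*r + pi/4)/2 - 3*r^2*cos(r)/4 + 27*r^2*cos(3*r)/4 - 3*r^2/2 - 3*r*sin(r)/2 + 9*r*sin(3*r)/2 - 6*r*cos(r) + 9*r*cos(2*r) + 9*sin(2*r)/2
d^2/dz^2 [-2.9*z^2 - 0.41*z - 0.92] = -5.80000000000000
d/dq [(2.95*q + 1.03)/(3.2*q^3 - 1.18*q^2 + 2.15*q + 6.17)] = (-18.88*q^3 - 6.407*q^2 + 2.4308*q + 15.987)/(10.24*q^6 - 7.552*q^5 + 15.1524*q^4 + 34.414*q^3 - 9.9387*q^2 + 26.531*q + 38.0689)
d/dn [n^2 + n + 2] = 2*n + 1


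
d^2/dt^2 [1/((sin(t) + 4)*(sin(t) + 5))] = (-4*sin(t)^4 - 27*sin(t)^3 + 5*sin(t)^2 + 234*sin(t) + 122)/((sin(t) + 4)^3*(sin(t) + 5)^3)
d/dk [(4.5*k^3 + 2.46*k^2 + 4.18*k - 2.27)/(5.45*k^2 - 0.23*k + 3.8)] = (24.525*k^4 - 2.07*k^3 + 27.9532*k^2 + 43.439*k + 15.3619)/(29.7025*k^4 - 2.507*k^3 + 41.4729*k^2 - 1.748*k + 14.44)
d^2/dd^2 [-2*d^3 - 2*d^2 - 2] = -12*d - 4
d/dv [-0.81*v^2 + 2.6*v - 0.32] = 2.6 - 1.62*v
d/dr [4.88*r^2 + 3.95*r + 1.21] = 9.76*r + 3.95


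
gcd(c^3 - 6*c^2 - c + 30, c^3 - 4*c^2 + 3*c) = c - 3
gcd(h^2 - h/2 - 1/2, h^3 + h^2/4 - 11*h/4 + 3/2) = h - 1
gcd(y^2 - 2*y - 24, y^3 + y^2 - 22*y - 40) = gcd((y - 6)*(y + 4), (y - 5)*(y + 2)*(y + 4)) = y + 4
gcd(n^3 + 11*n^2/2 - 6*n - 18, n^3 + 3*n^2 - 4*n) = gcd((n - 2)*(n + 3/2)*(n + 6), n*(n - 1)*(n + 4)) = 1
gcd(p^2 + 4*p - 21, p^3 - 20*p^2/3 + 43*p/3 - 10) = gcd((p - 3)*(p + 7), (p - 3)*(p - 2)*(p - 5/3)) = p - 3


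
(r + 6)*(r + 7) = r^2 + 13*r + 42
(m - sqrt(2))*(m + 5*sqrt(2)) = m^2 + 4*sqrt(2)*m - 10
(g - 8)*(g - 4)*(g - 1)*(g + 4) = g^4 - 9*g^3 - 8*g^2 + 144*g - 128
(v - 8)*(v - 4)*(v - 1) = v^3 - 13*v^2 + 44*v - 32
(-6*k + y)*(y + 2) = -6*k*y - 12*k + y^2 + 2*y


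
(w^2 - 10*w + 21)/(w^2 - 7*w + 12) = (w - 7)/(w - 4)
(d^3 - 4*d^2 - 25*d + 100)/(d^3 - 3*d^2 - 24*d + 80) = (d - 5)/(d - 4)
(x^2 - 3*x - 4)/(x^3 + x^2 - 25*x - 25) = (x - 4)/(x^2 - 25)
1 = 1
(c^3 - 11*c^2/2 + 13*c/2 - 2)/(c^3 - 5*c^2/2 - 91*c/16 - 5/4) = 8*(2*c^2 - 3*c + 1)/(16*c^2 + 24*c + 5)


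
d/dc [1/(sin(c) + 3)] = -cos(c)/(sin(c) + 3)^2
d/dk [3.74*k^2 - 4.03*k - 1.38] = 7.48*k - 4.03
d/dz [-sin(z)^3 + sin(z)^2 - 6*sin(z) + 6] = (-3*sin(z)^2 + 2*sin(z) - 6)*cos(z)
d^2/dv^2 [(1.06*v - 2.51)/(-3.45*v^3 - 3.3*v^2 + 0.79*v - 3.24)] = (-75.6999*v^5 + 286.0947*v^4 + 428.35674*v^3 + 265.14153*v^2 - 139.60098*v - 55.96721)/(41.063625*v^9 + 117.83475*v^8 + 84.502575*v^7 + 97.6644*v^6 + 201.974535*v^5 + 59.04567*v^4 + 57.477041*v^3 + 109.992492*v^2 - 24.879312*v + 34.012224)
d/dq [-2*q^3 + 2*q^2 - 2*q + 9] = -6*q^2 + 4*q - 2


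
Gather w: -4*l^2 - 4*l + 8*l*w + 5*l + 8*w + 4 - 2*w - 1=-4*l^2 + l + w*(8*l + 6) + 3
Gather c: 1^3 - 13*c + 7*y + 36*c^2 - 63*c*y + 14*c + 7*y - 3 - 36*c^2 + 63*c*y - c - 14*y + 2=0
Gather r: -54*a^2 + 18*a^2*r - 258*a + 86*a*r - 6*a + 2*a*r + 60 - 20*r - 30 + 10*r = -54*a^2 - 264*a + r*(18*a^2 + 88*a - 10) + 30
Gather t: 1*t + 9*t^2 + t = 9*t^2 + 2*t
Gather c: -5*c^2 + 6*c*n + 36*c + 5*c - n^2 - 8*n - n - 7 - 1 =-5*c^2 + c*(6*n + 41) - n^2 - 9*n - 8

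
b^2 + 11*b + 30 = (b + 5)*(b + 6)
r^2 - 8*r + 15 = (r - 5)*(r - 3)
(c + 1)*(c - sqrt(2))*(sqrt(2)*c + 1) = sqrt(2)*c^3 - c^2 + sqrt(2)*c^2 - sqrt(2)*c - c - sqrt(2)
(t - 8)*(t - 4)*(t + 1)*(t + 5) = t^4 - 6*t^3 - 35*t^2 + 132*t + 160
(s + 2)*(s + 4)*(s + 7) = s^3 + 13*s^2 + 50*s + 56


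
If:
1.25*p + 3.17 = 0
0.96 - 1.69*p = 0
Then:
No Solution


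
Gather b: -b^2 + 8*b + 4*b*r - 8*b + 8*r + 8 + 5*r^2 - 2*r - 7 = -b^2 + 4*b*r + 5*r^2 + 6*r + 1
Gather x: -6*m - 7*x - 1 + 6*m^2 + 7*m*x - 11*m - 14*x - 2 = 6*m^2 - 17*m + x*(7*m - 21) - 3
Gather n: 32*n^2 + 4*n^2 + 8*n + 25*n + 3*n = 36*n^2 + 36*n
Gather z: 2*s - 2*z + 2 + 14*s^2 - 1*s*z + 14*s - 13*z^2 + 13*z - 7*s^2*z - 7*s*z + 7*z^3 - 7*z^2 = 14*s^2 + 16*s + 7*z^3 - 20*z^2 + z*(-7*s^2 - 8*s + 11) + 2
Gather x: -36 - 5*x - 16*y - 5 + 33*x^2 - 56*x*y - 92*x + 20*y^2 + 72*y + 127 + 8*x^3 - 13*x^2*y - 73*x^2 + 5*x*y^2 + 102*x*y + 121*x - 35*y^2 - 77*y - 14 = 8*x^3 + x^2*(-13*y - 40) + x*(5*y^2 + 46*y + 24) - 15*y^2 - 21*y + 72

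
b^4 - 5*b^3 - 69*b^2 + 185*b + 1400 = (b - 8)*(b - 7)*(b + 5)^2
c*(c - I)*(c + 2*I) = c^3 + I*c^2 + 2*c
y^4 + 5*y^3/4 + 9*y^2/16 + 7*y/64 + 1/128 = (y + 1/4)^3*(y + 1/2)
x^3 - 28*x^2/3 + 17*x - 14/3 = (x - 7)*(x - 2)*(x - 1/3)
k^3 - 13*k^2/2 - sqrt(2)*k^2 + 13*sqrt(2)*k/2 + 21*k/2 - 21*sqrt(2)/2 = (k - 7/2)*(k - 3)*(k - sqrt(2))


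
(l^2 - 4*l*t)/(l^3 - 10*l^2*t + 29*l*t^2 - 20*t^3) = l/(l^2 - 6*l*t + 5*t^2)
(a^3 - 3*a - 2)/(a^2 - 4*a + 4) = (a^2 + 2*a + 1)/(a - 2)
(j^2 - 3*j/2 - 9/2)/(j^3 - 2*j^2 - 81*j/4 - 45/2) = 2*(j - 3)/(2*j^2 - 7*j - 30)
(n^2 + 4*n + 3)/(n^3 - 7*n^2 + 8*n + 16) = (n + 3)/(n^2 - 8*n + 16)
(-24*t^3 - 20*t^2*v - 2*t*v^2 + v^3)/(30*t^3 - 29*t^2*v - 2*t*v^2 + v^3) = (-4*t^2 - 4*t*v - v^2)/(5*t^2 - 4*t*v - v^2)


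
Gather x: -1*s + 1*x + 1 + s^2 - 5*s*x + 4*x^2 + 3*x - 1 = s^2 - s + 4*x^2 + x*(4 - 5*s)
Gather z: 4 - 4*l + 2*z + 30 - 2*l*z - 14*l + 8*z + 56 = -18*l + z*(10 - 2*l) + 90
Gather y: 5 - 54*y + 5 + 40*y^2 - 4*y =40*y^2 - 58*y + 10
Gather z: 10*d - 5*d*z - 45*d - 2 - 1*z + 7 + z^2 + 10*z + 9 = -35*d + z^2 + z*(9 - 5*d) + 14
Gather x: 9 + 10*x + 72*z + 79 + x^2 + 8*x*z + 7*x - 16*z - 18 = x^2 + x*(8*z + 17) + 56*z + 70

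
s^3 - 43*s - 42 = (s - 7)*(s + 1)*(s + 6)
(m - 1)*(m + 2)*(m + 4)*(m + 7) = m^4 + 12*m^3 + 37*m^2 + 6*m - 56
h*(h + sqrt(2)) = h^2 + sqrt(2)*h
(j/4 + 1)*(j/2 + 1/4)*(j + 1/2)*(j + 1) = j^4/8 + 3*j^3/4 + 37*j^2/32 + 21*j/32 + 1/8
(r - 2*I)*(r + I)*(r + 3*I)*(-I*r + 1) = -I*r^4 + 3*r^3 - 3*I*r^2 + 11*r + 6*I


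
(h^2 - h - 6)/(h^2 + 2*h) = (h - 3)/h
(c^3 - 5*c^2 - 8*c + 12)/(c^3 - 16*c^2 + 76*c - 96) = (c^2 + c - 2)/(c^2 - 10*c + 16)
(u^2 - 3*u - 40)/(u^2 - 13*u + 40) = (u + 5)/(u - 5)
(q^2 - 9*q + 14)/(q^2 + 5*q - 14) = (q - 7)/(q + 7)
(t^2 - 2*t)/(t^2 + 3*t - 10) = t/(t + 5)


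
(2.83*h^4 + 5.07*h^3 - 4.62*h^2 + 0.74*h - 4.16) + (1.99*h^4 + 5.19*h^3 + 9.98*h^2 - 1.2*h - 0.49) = 4.82*h^4 + 10.26*h^3 + 5.36*h^2 - 0.46*h - 4.65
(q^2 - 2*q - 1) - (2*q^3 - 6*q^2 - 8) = -2*q^3 + 7*q^2 - 2*q + 7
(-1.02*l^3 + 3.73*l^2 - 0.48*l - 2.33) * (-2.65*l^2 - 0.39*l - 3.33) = 2.703*l^5 - 9.4867*l^4 + 3.2139*l^3 - 6.0592*l^2 + 2.5071*l + 7.7589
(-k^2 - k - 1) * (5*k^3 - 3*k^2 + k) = -5*k^5 - 2*k^4 - 3*k^3 + 2*k^2 - k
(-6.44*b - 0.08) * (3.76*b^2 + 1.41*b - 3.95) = -24.2144*b^3 - 9.3812*b^2 + 25.3252*b + 0.316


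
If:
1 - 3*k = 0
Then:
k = 1/3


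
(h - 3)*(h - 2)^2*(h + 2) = h^4 - 5*h^3 + 2*h^2 + 20*h - 24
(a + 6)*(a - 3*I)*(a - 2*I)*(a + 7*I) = a^4 + 6*a^3 + 2*I*a^3 + 29*a^2 + 12*I*a^2 + 174*a - 42*I*a - 252*I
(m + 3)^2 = m^2 + 6*m + 9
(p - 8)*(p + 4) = p^2 - 4*p - 32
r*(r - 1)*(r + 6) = r^3 + 5*r^2 - 6*r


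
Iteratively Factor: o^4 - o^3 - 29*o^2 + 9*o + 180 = (o - 3)*(o^3 + 2*o^2 - 23*o - 60) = (o - 3)*(o + 4)*(o^2 - 2*o - 15) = (o - 3)*(o + 3)*(o + 4)*(o - 5)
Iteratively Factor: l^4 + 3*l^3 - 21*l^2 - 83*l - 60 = (l + 1)*(l^3 + 2*l^2 - 23*l - 60) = (l + 1)*(l + 4)*(l^2 - 2*l - 15) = (l + 1)*(l + 3)*(l + 4)*(l - 5)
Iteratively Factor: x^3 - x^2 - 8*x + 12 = (x - 2)*(x^2 + x - 6) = (x - 2)*(x + 3)*(x - 2)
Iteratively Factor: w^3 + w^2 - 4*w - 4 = (w + 2)*(w^2 - w - 2) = (w - 2)*(w + 2)*(w + 1)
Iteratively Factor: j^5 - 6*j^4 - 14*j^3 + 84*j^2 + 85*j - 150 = (j - 5)*(j^4 - j^3 - 19*j^2 - 11*j + 30) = (j - 5)*(j + 3)*(j^3 - 4*j^2 - 7*j + 10) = (j - 5)*(j + 2)*(j + 3)*(j^2 - 6*j + 5) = (j - 5)*(j - 1)*(j + 2)*(j + 3)*(j - 5)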